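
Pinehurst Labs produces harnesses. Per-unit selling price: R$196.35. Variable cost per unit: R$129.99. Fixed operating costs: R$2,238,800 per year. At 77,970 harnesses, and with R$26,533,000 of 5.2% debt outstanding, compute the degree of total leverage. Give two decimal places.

Total contribution margin = 77,970 × R$66.36 = R$5,174,089.20.
EBIT = R$5,174,089.20 − R$2,238,800 = R$2,935,289.20. Interest = R$1,379,716.00.
DOL = R$5,174,089.20 ÷ R$2,935,289.20 = 1.7627; DFL = R$2,935,289.20 ÷ R$1,555,573.20 = 1.8870.
Combined leverage = 1.7627 × 1.8870 = 3.3262.

3.33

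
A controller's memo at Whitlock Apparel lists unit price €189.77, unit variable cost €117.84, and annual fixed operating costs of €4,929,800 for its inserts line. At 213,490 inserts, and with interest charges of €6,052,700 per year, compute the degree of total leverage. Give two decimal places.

Total contribution margin = 213,490 × €71.93 = €15,356,335.70.
EBIT = €15,356,335.70 − €4,929,800 = €10,426,535.70. Interest = €6,052,700.00.
DOL = €15,356,335.70 ÷ €10,426,535.70 = 1.4728; DFL = €10,426,535.70 ÷ €4,373,835.70 = 2.3838.
DCL = DOL × DFL = 1.4728 × 2.3838 = 3.5109.

3.51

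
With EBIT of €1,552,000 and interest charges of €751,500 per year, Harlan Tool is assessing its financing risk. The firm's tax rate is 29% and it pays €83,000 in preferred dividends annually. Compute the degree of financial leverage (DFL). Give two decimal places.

Annual interest charges come to €751,500.00.
Preferred dividends grossed up pre-tax: €83,000 / (1 − 0.29) = €116,901.41.
DFL = EBIT ÷ [EBIT − I − D_p/(1−t)] = €1,552,000 ÷ [€1,552,000 − €751,500.00 − €116,901.41] = €1,552,000 ÷ €683,598.59 = 2.2703.

2.27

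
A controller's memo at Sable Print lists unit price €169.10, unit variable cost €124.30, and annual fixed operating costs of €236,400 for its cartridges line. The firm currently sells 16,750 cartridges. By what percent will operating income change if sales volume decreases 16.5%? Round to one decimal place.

Contribution at this volume is 16,750 × €44.80 = €750,400.00.
EBIT = €750,400.00 − €236,400 = €514,000.00.
DOL = contribution ÷ EBIT = €750,400.00 ÷ €514,000.00 = 1.4599.
So EBIT moves 1.4599 × (-16.5%) = -24.1%.

-24.1%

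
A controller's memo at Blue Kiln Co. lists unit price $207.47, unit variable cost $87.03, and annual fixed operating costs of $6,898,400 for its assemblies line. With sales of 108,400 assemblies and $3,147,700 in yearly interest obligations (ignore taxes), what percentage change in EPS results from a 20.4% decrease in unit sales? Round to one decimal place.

-88.5%

Contribution at this volume is 108,400 × $120.44 = $13,055,696.00.
Subtracting fixed costs: EBIT = $13,055,696.00 − $6,898,400 = $6,157,296.00.
After interest of $3,147,700.00, pre-tax earnings = $3,009,596.00.
Degree of combined leverage = contribution ÷ (EBIT − I) = $13,055,696.00 ÷ $3,009,596.00 = 4.3380.
EPS therefore changes by 4.3380 × (-20.4%) = -88.5%.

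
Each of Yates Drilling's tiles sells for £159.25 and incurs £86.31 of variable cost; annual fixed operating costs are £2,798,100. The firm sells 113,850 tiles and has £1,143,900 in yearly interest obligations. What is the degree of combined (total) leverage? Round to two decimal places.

At 113,850 units, contribution = 113,850 × £72.94 = £8,304,219.00.
Operating income = contribution − fixed costs = £8,304,219.00 − £2,798,100 = £5,506,119.00. Interest = £1,143,900.00.
DOL = £8,304,219.00 ÷ £5,506,119.00 = 1.5082; DFL = £5,506,119.00 ÷ £4,362,219.00 = 1.2622.
Combined leverage = 1.5082 × 1.2622 = 1.9037.

1.90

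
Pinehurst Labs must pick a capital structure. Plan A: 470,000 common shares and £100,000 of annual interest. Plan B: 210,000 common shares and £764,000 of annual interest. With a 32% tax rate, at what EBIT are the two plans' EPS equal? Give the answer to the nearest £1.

Set EPS_A = EPS_B: (EBIT − £100,000)(1 − 0.32) ÷ 470,000 = (EBIT − £764,000)(1 − 0.32) ÷ 210,000.
The (1 − t) factor cancels: (EBIT − 100,000) × 210,000 = (EBIT − 764,000) × 470,000.
Solving, EBIT = (764,000·470,000 − 100,000·210,000) / (470,000 − 210,000) = 338,080,000,000 / 260,000 = 1,300,307.69.

£1,300,308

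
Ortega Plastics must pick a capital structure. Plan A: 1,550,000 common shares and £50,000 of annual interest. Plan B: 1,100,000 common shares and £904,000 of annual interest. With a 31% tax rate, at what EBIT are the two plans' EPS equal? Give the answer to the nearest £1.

At indifference, (EBIT − 50,000)(1 − t)/1,550,000 = (EBIT − 904,000)(1 − t)/1,100,000.
Cancelling (1 − t) and cross-multiplying: 1,100,000·(EBIT − 50,000) = 1,550,000·(EBIT − 904,000).
EBIT × (1,550,000 − 1,100,000) = 904,000 × 1,550,000 − 50,000 × 1,100,000 = 1,346,200,000,000, so EBIT = 1,346,200,000,000 ÷ 450,000 = 2,991,555.56.

£2,991,556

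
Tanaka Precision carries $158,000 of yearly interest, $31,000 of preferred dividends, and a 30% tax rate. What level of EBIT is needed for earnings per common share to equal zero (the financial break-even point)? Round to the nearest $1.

Grossing the preferred dividend up to pre-tax terms: $31,000 / (1 − 0.30) = $44,285.71.
Financial break-even EBIT = interest + D_p ÷ (1 − t) = $158,000 + $44,285.71 = $202,285.71.

$202,286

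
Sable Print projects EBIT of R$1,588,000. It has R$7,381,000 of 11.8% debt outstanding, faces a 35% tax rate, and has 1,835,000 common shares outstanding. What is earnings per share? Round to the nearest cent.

R$0.25

Pre-tax income = R$1,588,000 − R$870,958.00 = R$717,042.00.
After tax at 35%: net income = R$717,042.00 × 0.65 = R$466,077.30.
Per share: R$466,077.30 / 1,835,000 shares = R$0.25.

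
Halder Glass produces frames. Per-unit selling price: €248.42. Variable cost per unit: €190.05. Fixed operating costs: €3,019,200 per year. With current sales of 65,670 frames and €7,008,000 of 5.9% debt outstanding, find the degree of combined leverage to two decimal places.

9.57

Contribution at this volume is 65,670 × €58.37 = €3,833,157.90.
EBIT = €3,833,157.90 − €3,019,200 = €813,957.90. Interest = €413,472.00, so EBIT − I = €400,485.90.
DCL = contribution ÷ (EBIT − I) = €3,833,157.90 ÷ €400,485.90 = 9.5713.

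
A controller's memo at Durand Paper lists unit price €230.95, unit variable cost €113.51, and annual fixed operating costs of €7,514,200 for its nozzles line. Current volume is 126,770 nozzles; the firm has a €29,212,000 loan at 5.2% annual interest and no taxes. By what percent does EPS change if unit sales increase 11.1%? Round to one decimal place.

+28.2%

At 126,770 units, contribution = 126,770 × €117.44 = €14,887,868.80.
EBIT = €14,887,868.80 − €7,514,200 = €7,373,668.80.
Interest = €1,519,024.00, so EBIT − I = €5,854,644.80.
DCL = total CM / (EBIT − I) = €14,887,868.80 / €5,854,644.80 = 2.5429.
%ΔEPS = DCL × %ΔSales = 2.5429 × +11.1% = +28.2%.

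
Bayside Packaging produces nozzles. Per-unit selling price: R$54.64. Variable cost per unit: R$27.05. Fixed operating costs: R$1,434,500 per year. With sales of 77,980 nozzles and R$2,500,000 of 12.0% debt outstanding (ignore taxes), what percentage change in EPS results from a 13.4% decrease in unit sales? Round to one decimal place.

At 77,980 units, contribution = 77,980 × R$27.59 = R$2,151,468.20.
EBIT = R$2,151,468.20 − R$1,434,500 = R$716,968.20.
After interest of R$300,000.00, pre-tax earnings = R$416,968.20.
DCL = total CM / (EBIT − I) = R$2,151,468.20 / R$416,968.20 = 5.1598.
EPS therefore changes by 5.1598 × (-13.4%) = -69.1%.

-69.1%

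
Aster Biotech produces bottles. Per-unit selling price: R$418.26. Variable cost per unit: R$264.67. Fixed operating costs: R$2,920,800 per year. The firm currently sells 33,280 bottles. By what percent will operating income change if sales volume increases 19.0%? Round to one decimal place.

+44.3%

Contribution at this volume is 33,280 × R$153.59 = R$5,111,475.20.
Operating income = contribution − fixed costs = R$5,111,475.20 − R$2,920,800 = R$2,190,675.20.
So DOL = total CM / EBIT = R$5,111,475.20 / R$2,190,675.20 = 2.3333.
Operating income changes by 2.3333 × +19.0% = +44.3%.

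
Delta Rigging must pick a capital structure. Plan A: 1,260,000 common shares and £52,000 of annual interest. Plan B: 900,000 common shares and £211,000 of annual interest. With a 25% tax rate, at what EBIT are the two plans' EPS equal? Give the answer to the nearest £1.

Set EPS_A = EPS_B: (EBIT − £52,000)(1 − 0.25) ÷ 1,260,000 = (EBIT − £211,000)(1 − 0.25) ÷ 900,000.
Cancelling (1 − t) and cross-multiplying: 900,000·(EBIT − 52,000) = 1,260,000·(EBIT − 211,000).
Solving, EBIT = (211,000·1,260,000 − 52,000·900,000) / (1,260,000 − 900,000) = 219,060,000,000 / 360,000 = 608,500.00.

£608,500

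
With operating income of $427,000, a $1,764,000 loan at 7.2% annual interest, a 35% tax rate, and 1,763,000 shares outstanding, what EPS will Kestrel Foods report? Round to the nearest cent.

Interest = $127,008.00, so EBT = $427,000 − $127,008.00 = $299,992.00.
Net income = $299,992.00 × (1 − 0.35) = $194,994.80.
EPS = $194,994.80 ÷ 1,763,000 = $0.11.

$0.11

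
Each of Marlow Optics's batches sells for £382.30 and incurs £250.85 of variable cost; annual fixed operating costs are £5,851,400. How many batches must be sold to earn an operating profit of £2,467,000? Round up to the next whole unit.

Each unit contributes £382.30 − £250.85 = £131.45.
Required volume = (fixed costs + target profit) ÷ CM = (£5,851,400 + £2,467,000) ÷ £131.45 = 63,281.86, so 63,282 batches.

63,282 batches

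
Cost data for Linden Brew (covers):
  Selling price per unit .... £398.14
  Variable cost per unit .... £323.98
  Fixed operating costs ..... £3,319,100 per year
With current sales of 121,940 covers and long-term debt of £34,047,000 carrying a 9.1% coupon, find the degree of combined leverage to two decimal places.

3.44

At 121,940 units, contribution = 121,940 × £74.16 = £9,043,070.40.
Operating income = contribution − fixed costs = £9,043,070.40 − £3,319,100 = £5,723,970.40. Interest = £3,098,277.00.
DOL = £9,043,070.40 ÷ £5,723,970.40 = 1.5799; DFL = £5,723,970.40 ÷ £2,625,693.40 = 2.1800.
Combined leverage = 1.5799 × 2.1800 = 3.4442.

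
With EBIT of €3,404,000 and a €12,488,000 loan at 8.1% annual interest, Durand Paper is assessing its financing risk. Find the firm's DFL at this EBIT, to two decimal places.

1.42

Annual interest charges come to €1,011,528.00.
Degree of financial leverage = EBIT / (EBIT − interest) = €3,404,000 / €2,392,472.00 = 1.4228.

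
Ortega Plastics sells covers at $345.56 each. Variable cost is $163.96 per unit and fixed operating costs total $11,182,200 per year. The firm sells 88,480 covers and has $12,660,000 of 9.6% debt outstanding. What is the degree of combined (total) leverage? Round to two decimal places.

4.38

Total contribution margin = 88,480 × $181.60 = $16,067,968.00.
Subtracting fixed costs: EBIT = $16,067,968.00 − $11,182,200 = $4,885,768.00. Interest = $1,215,360.00, so EBIT − I = $3,670,408.00.
Degree of total leverage = total CM / (EBIT − interest) = $16,067,968.00 / $3,670,408.00 = 4.3777.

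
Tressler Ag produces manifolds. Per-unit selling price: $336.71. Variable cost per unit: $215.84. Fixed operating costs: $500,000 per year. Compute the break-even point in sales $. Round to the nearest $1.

Contribution margin per unit = $336.71 − $215.84 = $120.87, a CM ratio of $120.87 ÷ $336.71 = 0.3590.
Break-even sales = FC ÷ CM ratio = $500,000 × $336.71 / $120.87 = $1,392,860.

$1,392,860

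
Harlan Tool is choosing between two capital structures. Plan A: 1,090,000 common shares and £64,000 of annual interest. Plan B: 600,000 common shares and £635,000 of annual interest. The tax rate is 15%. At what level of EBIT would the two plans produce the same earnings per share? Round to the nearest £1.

Set EPS_A = EPS_B: (EBIT − £64,000)(1 − 0.15) ÷ 1,090,000 = (EBIT − £635,000)(1 − 0.15) ÷ 600,000.
Cancelling (1 − t) and cross-multiplying: 600,000·(EBIT − 64,000) = 1,090,000·(EBIT − 635,000).
EBIT × (1,090,000 − 600,000) = 635,000 × 1,090,000 − 64,000 × 600,000 = 653,750,000,000, so EBIT = 653,750,000,000 ÷ 490,000 = 1,334,183.67.

£1,334,184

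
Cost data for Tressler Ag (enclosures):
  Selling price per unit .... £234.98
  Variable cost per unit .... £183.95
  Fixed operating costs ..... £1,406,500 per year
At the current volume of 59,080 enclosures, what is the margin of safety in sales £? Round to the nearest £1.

£7,406,048

Contribution margin per unit = £234.98 − £183.95 = £51.03. Break-even units = £1,406,500 ÷ £51.03 = 27,562.22; break-even revenue = 27,562.22 × £234.98 = £6,476,570.06.
Actual sales revenue = 59,080 × £234.98 = £13,882,618.40.
Margin of safety = £13,882,618.40 − £6,476,570.06 = £7,406,048.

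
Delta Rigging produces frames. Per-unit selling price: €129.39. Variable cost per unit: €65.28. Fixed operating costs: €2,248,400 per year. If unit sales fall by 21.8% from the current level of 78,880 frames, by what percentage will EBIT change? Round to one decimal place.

-39.3%

At 78,880 units, contribution = 78,880 × €64.11 = €5,056,996.80.
Subtracting fixed costs: EBIT = €5,056,996.80 − €2,248,400 = €2,808,596.80.
Degree of operating leverage = €5,056,996.80 / €2,808,596.80 = 1.8005.
So EBIT moves 1.8005 × (-21.8%) = -39.3%.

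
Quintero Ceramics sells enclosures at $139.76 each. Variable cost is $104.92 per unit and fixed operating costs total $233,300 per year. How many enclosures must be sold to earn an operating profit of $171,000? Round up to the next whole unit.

11,605 enclosures

Unit CM = price − variable cost = $139.76 − $104.92 = $34.84.
Required volume = (fixed costs + target profit) ÷ CM = ($233,300 + $171,000) ÷ $34.84 = 11,604.48, so 11,605 enclosures.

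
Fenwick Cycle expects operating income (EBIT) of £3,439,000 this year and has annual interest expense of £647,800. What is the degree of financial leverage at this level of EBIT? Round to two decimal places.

Annual interest charges come to £647,800.00.
DFL = EBIT ÷ (EBIT − I) = £3,439,000 ÷ (£3,439,000 − £647,800.00) = £3,439,000 ÷ £2,791,200.00 = 1.2321.

1.23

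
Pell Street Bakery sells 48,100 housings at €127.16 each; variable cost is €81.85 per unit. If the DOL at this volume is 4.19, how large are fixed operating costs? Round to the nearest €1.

€1,659,265

Contribution at this volume is 48,100 × €45.31 = €2,179,411.00.
DOL = contribution / EBIT, so EBIT = €2,179,411.00 / 4.19 = €520,145.82.
And FC = contribution − EBIT = €2,179,411.00 − €520,145.82 = €1,659,265.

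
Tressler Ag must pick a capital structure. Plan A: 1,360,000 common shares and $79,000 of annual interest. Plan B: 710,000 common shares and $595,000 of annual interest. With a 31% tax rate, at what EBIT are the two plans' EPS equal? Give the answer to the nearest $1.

$1,158,631

Set EPS_A = EPS_B: (EBIT − $79,000)(1 − 0.31) ÷ 1,360,000 = (EBIT − $595,000)(1 − 0.31) ÷ 710,000.
The (1 − t) factor cancels: (EBIT − 79,000) × 710,000 = (EBIT − 595,000) × 1,360,000.
Solving, EBIT = (595,000·1,360,000 − 79,000·710,000) / (1,360,000 − 710,000) = 753,110,000,000 / 650,000 = 1,158,630.77.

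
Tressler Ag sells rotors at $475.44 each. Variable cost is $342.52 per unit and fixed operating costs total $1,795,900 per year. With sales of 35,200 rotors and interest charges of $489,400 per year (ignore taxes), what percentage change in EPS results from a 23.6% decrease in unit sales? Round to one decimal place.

-46.1%

At 35,200 units, contribution = 35,200 × $132.92 = $4,678,784.00.
Subtracting fixed costs: EBIT = $4,678,784.00 − $1,795,900 = $2,882,884.00.
Interest = $489,400.00, so EBIT − I = $2,393,484.00.
Degree of combined leverage = contribution ÷ (EBIT − I) = $4,678,784.00 ÷ $2,393,484.00 = 1.9548.
%ΔEPS = DCL × %ΔSales = 1.9548 × -23.6% = -46.1%.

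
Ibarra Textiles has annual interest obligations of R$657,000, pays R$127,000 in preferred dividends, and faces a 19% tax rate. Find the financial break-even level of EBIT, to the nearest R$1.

Preferred dividends are paid after tax, so their pre-tax equivalent is R$127,000 ÷ (1 − 0.19) = R$156,790.12.
EPS = 0 when EBIT covers interest plus the pre-tax preferred burden: R$657,000 + R$156,790.12 = R$813,790.12.

R$813,790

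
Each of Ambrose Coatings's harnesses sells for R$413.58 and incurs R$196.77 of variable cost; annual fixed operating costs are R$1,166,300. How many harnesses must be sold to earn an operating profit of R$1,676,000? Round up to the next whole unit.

Contribution margin per unit = R$413.58 − R$196.77 = R$216.81.
Units = (FC + target) / CM = (R$1,166,300 + R$1,676,000) / R$216.81 = 13,109.64, so 13,110 harnesses.

13,110 harnesses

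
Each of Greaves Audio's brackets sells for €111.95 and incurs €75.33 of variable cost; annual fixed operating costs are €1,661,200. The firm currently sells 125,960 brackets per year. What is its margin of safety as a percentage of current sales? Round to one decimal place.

Unit CM = price − variable cost = €111.95 − €75.33 = €36.62. Break-even units = €1,661,200 ÷ €36.62 = 45,363.19; break-even revenue = 45,363.19 × €111.95 = €5,078,409.07.
Current sales = 125,960 × €111.95 = €14,101,222.00.
Margin of safety = (€14,101,222.00 − €5,078,409.07) ÷ €14,101,222.00 = 64.0%.

64.0%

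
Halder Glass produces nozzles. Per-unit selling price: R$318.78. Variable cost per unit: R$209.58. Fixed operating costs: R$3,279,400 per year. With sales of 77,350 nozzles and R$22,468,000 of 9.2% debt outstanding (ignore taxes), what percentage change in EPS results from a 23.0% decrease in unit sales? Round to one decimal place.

-62.7%

At 77,350 units, contribution = 77,350 × R$109.20 = R$8,446,620.00.
Subtracting fixed costs: EBIT = R$8,446,620.00 − R$3,279,400 = R$5,167,220.00.
After interest of R$2,067,056.00, pre-tax earnings = R$3,100,164.00.
Degree of combined leverage = contribution ÷ (EBIT − I) = R$8,446,620.00 ÷ R$3,100,164.00 = 2.7246.
EPS therefore changes by 2.7246 × (-23.0%) = -62.7%.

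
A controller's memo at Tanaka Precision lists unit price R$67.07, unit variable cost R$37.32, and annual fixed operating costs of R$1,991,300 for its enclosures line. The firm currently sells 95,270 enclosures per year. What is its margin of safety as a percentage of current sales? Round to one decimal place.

29.7%

Contribution margin per unit = R$67.07 − R$37.32 = R$29.75. Break-even units = R$1,991,300 ÷ R$29.75 = 66,934.45; break-even revenue = 66,934.45 × R$67.07 = R$4,489,293.82.
Actual sales revenue = 95,270 × R$67.07 = R$6,389,758.90.
Margin of safety = (R$6,389,758.90 − R$4,489,293.82) ÷ R$6,389,758.90 = 29.7%.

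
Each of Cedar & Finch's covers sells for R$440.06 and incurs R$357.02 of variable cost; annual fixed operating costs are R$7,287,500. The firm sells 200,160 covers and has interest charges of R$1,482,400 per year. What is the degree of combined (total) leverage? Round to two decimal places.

2.12

Contribution at this volume is 200,160 × R$83.04 = R$16,621,286.40.
Subtracting fixed costs: EBIT = R$16,621,286.40 − R$7,287,500 = R$9,333,786.40. Interest = R$1,482,400.00.
DOL = R$16,621,286.40 ÷ R$9,333,786.40 = 1.7808; DFL = R$9,333,786.40 ÷ R$7,851,386.40 = 1.1888.
DCL = DOL × DFL = 1.7808 × 1.1888 = 2.1170.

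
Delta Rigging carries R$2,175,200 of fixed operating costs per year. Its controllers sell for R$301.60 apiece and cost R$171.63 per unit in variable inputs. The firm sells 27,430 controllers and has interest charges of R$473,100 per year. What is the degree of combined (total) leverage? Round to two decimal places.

3.89

Total contribution margin = 27,430 × R$129.97 = R$3,565,077.10.
Operating income = contribution − fixed costs = R$3,565,077.10 − R$2,175,200 = R$1,389,877.10. Interest = R$473,100.00, so EBIT − I = R$916,777.10.
DCL = contribution ÷ (EBIT − I) = R$3,565,077.10 ÷ R$916,777.10 = 3.8887.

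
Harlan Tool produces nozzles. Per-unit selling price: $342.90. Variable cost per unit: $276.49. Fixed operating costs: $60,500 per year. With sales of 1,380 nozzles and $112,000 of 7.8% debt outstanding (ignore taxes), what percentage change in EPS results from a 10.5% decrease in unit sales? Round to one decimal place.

Total contribution margin = 1,380 × $66.41 = $91,645.80.
Operating income = contribution − fixed costs = $91,645.80 − $60,500 = $31,145.80.
Interest = $8,736.00, so EBIT − I = $22,409.80.
DCL = total CM / (EBIT − I) = $91,645.80 / $22,409.80 = 4.0895.
%ΔEPS = DCL × %ΔSales = 4.0895 × -10.5% = -42.9%.

-42.9%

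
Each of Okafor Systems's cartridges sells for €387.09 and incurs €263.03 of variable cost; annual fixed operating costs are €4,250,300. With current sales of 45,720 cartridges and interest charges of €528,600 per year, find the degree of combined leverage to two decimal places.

Contribution at this volume is 45,720 × €124.06 = €5,672,023.20.
Subtracting fixed costs: EBIT = €5,672,023.20 − €4,250,300 = €1,421,723.20. Interest = €528,600.00, so EBIT − I = €893,123.20.
Degree of total leverage = total CM / (EBIT − interest) = €5,672,023.20 / €893,123.20 = 6.3508.

6.35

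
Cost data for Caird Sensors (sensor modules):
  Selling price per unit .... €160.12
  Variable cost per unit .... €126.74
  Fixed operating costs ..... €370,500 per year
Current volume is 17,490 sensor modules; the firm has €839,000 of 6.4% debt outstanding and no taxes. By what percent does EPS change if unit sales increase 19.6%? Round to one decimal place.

+71.7%

Contribution at this volume is 17,490 × €33.38 = €583,816.20.
Subtracting fixed costs: EBIT = €583,816.20 − €370,500 = €213,316.20.
After interest of €53,696.00, pre-tax earnings = €159,620.20.
Degree of combined leverage = contribution ÷ (EBIT − I) = €583,816.20 ÷ €159,620.20 = 3.6575.
EPS therefore changes by 3.6575 × (+19.6%) = +71.7%.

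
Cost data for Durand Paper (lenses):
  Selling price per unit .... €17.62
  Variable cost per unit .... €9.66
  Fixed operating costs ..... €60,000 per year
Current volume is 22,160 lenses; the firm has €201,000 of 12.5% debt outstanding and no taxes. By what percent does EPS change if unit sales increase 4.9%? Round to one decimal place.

+9.5%

At 22,160 units, contribution = 22,160 × €7.96 = €176,393.60.
Subtracting fixed costs: EBIT = €176,393.60 − €60,000 = €116,393.60.
Interest = €25,125.00, so EBIT − I = €91,268.60.
DCL = total CM / (EBIT − I) = €176,393.60 / €91,268.60 = 1.9327.
%ΔEPS = DCL × %ΔSales = 1.9327 × +4.9% = +9.5%.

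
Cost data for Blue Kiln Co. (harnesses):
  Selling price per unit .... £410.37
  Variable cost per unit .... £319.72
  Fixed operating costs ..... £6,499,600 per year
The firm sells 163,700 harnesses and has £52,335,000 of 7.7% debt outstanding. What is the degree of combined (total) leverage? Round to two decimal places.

Total contribution margin = 163,700 × £90.65 = £14,839,405.00.
EBIT = £14,839,405.00 − £6,499,600 = £8,339,805.00. Interest = £4,029,795.00.
DOL = £14,839,405.00 ÷ £8,339,805.00 = 1.7793; DFL = £8,339,805.00 ÷ £4,310,010.00 = 1.9350.
DCL = DOL × DFL = 1.7793 × 1.9350 = 3.4429.

3.44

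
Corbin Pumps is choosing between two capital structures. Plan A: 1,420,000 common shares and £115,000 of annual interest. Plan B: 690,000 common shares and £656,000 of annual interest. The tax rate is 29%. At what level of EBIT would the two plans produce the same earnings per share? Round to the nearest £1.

£1,167,356

Set EPS_A = EPS_B: (EBIT − £115,000)(1 − 0.29) ÷ 1,420,000 = (EBIT − £656,000)(1 − 0.29) ÷ 690,000.
Cancelling (1 − t) and cross-multiplying: 690,000·(EBIT − 115,000) = 1,420,000·(EBIT − 656,000).
EBIT × (1,420,000 − 690,000) = 656,000 × 1,420,000 − 115,000 × 690,000 = 852,170,000,000, so EBIT = 852,170,000,000 ÷ 730,000 = 1,167,356.16.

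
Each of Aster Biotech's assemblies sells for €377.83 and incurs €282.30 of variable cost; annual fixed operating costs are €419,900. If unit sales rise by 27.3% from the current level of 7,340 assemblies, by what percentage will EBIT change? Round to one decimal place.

Contribution at this volume is 7,340 × €95.53 = €701,190.20.
Operating income = contribution − fixed costs = €701,190.20 − €419,900 = €281,290.20.
So DOL = total CM / EBIT = €701,190.20 / €281,290.20 = 2.4928.
So EBIT moves 2.4928 × (+27.3%) = +68.1%.

+68.1%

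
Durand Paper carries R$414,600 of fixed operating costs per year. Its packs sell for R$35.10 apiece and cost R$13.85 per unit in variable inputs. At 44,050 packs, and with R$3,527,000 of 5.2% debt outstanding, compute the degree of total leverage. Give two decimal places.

At 44,050 units, contribution = 44,050 × R$21.25 = R$936,062.50.
EBIT = R$936,062.50 − R$414,600 = R$521,462.50. Interest = R$183,404.00.
DOL = R$936,062.50 ÷ R$521,462.50 = 1.7951; DFL = R$521,462.50 ÷ R$338,058.50 = 1.5425.
Combined leverage = 1.7951 × 1.5425 = 2.7689.

2.77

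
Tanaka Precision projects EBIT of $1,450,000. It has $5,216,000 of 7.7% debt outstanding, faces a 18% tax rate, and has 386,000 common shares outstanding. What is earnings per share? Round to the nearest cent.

$2.23

Pre-tax income = $1,450,000 − $401,632.00 = $1,048,368.00.
Net income = $1,048,368.00 × (1 − 0.18) = $859,661.76.
Per share: $859,661.76 / 386,000 shares = $2.23.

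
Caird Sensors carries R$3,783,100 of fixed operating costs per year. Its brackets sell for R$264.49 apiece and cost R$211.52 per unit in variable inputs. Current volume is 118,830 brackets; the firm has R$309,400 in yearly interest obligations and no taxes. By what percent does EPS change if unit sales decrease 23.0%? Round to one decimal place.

At 118,830 units, contribution = 118,830 × R$52.97 = R$6,294,425.10.
EBIT = R$6,294,425.10 − R$3,783,100 = R$2,511,325.10.
After interest of R$309,400.00, pre-tax earnings = R$2,201,925.10.
Degree of combined leverage = contribution ÷ (EBIT − I) = R$6,294,425.10 ÷ R$2,201,925.10 = 2.8586.
EPS therefore changes by 2.8586 × (-23.0%) = -65.7%.

-65.7%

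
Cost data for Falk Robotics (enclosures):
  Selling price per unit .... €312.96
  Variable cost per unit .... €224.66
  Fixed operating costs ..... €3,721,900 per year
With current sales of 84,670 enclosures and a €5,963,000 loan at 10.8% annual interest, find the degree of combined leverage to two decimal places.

Contribution at this volume is 84,670 × €88.30 = €7,476,361.00.
EBIT = €7,476,361.00 − €3,721,900 = €3,754,461.00. Interest = €644,004.00, so EBIT − I = €3,110,457.00.
DCL = contribution ÷ (EBIT − I) = €7,476,361.00 ÷ €3,110,457.00 = 2.4036.

2.40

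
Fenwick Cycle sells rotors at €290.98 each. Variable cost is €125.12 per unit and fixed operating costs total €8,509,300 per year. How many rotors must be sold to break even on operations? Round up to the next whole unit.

Each unit contributes €290.98 − €125.12 = €165.86.
Break-even volume = fixed costs ÷ CM per unit = €8,509,300 ÷ €165.86 = 51,304.11, so 51,305 rotors.

51,305 rotors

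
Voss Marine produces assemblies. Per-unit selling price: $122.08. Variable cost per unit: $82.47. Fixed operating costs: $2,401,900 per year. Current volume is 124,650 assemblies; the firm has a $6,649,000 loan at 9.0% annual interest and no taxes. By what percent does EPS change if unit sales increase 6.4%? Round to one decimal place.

+16.3%

Contribution at this volume is 124,650 × $39.61 = $4,937,386.50.
EBIT = $4,937,386.50 − $2,401,900 = $2,535,486.50.
Interest = $598,410.00, so EBIT − I = $1,937,076.50.
Degree of combined leverage = contribution ÷ (EBIT − I) = $4,937,386.50 ÷ $1,937,076.50 = 2.5489.
%ΔEPS = DCL × %ΔSales = 2.5489 × +6.4% = +16.3%.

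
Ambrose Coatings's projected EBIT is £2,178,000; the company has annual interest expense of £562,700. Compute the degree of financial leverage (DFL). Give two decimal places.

Annual interest charges come to £562,700.00.
DFL = EBIT ÷ (EBIT − I) = £2,178,000 ÷ (£2,178,000 − £562,700.00) = £2,178,000 ÷ £1,615,300.00 = 1.3484.

1.35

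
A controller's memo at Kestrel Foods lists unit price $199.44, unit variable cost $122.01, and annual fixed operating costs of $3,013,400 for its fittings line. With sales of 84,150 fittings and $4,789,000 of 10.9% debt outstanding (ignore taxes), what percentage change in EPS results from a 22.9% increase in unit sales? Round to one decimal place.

+50.1%

Total contribution margin = 84,150 × $77.43 = $6,515,734.50.
Operating income = contribution − fixed costs = $6,515,734.50 − $3,013,400 = $3,502,334.50.
Interest = $522,001.00, so EBIT − I = $2,980,333.50.
Degree of combined leverage = contribution ÷ (EBIT − I) = $6,515,734.50 ÷ $2,980,333.50 = 2.1862.
%ΔEPS = DCL × %ΔSales = 2.1862 × +22.9% = +50.1%.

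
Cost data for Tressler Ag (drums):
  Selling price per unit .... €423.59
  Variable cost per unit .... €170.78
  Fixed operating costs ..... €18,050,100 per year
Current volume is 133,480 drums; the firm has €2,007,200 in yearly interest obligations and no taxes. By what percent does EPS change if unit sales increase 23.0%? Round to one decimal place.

Contribution at this volume is 133,480 × €252.81 = €33,745,078.80.
Operating income = contribution − fixed costs = €33,745,078.80 − €18,050,100 = €15,694,978.80.
Interest = €2,007,200.00, so EBIT − I = €13,687,778.80.
Degree of combined leverage = contribution ÷ (EBIT − I) = €33,745,078.80 ÷ €13,687,778.80 = 2.4653.
EPS therefore changes by 2.4653 × (+23.0%) = +56.7%.

+56.7%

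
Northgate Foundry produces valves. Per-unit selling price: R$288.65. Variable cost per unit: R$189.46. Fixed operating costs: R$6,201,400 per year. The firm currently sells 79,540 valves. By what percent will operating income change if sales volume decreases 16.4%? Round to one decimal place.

-76.6%

At 79,540 units, contribution = 79,540 × R$99.19 = R$7,889,572.60.
Operating income = contribution − fixed costs = R$7,889,572.60 − R$6,201,400 = R$1,688,172.60.
So DOL = total CM / EBIT = R$7,889,572.60 / R$1,688,172.60 = 4.6734.
%ΔEBIT = DOL × %ΔSales = 4.6734 × -16.4% = -76.6%.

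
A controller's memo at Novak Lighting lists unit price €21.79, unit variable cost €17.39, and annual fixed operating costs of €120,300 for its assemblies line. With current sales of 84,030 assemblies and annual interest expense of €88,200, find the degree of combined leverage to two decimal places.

Contribution at this volume is 84,030 × €4.40 = €369,732.00.
Subtracting fixed costs: EBIT = €369,732.00 − €120,300 = €249,432.00. Interest = €88,200.00.
DOL = €369,732.00 ÷ €249,432.00 = 1.4823; DFL = €249,432.00 ÷ €161,232.00 = 1.5470.
Combined leverage = 1.4823 × 1.5470 = 2.2931.

2.29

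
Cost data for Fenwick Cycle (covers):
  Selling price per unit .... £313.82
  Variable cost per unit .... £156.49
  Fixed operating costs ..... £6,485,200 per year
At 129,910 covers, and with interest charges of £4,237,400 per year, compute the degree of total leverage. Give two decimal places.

At 129,910 units, contribution = 129,910 × £157.33 = £20,438,740.30.
Subtracting fixed costs: EBIT = £20,438,740.30 − £6,485,200 = £13,953,540.30. Interest = £4,237,400.00, so EBIT − I = £9,716,140.30.
Degree of total leverage = total CM / (EBIT − interest) = £20,438,740.30 / £9,716,140.30 = 2.1036.

2.10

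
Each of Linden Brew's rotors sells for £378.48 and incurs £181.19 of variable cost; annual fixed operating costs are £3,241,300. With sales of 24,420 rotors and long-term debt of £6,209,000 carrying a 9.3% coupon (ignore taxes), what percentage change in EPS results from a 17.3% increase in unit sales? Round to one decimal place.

At 24,420 units, contribution = 24,420 × £197.29 = £4,817,821.80.
Subtracting fixed costs: EBIT = £4,817,821.80 − £3,241,300 = £1,576,521.80.
Interest = £577,437.00, so EBIT − I = £999,084.80.
Degree of combined leverage = contribution ÷ (EBIT − I) = £4,817,821.80 ÷ £999,084.80 = 4.8222.
EPS therefore changes by 4.8222 × (+17.3%) = +83.4%.

+83.4%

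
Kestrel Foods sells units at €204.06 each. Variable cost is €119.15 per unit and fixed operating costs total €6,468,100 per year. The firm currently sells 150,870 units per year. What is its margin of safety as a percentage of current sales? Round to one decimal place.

49.5%

Each unit contributes €204.06 − €119.15 = €84.91. Break-even units = €6,468,100 ÷ €84.91 = 76,175.95; break-even revenue = 76,175.95 × €204.06 = €15,544,464.56.
Current sales = 150,870 × €204.06 = €30,786,532.20.
Margin of safety = (€30,786,532.20 − €15,544,464.56) ÷ €30,786,532.20 = 49.5%.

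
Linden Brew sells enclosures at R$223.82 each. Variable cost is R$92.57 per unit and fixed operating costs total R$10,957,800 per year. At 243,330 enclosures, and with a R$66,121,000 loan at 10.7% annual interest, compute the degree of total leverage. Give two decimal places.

2.30

Total contribution margin = 243,330 × R$131.25 = R$31,937,062.50.
EBIT = R$31,937,062.50 − R$10,957,800 = R$20,979,262.50. Interest = R$7,074,947.00.
DOL = R$31,937,062.50 ÷ R$20,979,262.50 = 1.5223; DFL = R$20,979,262.50 ÷ R$13,904,315.50 = 1.5088.
Combined leverage = 1.5223 × 1.5088 = 2.2968.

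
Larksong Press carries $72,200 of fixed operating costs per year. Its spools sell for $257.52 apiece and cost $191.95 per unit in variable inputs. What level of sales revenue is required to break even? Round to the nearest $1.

Contribution margin per unit = $257.52 − $191.95 = $65.57, a CM ratio of $65.57 ÷ $257.52 = 0.2546.
Break-even sales = FC ÷ CM ratio = $72,200 × $257.52 / $65.57 = $283,559.

$283,559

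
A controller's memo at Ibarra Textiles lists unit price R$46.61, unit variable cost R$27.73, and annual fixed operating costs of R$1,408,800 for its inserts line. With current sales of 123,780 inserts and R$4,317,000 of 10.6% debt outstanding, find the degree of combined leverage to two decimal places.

4.97

Contribution at this volume is 123,780 × R$18.88 = R$2,336,966.40.
EBIT = R$2,336,966.40 − R$1,408,800 = R$928,166.40. Interest = R$457,602.00, so EBIT − I = R$470,564.40.
DCL = contribution ÷ (EBIT − I) = R$2,336,966.40 ÷ R$470,564.40 = 4.9663.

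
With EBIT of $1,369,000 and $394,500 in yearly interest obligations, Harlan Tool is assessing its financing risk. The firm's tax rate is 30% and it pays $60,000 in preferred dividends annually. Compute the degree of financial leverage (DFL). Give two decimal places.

Interest = $394,500.00.
Preferred dividends grossed up pre-tax: $60,000 / (1 − 0.30) = $85,714.29.
DFL = EBIT ÷ [EBIT − I − D_p/(1−t)] = $1,369,000 ÷ [$1,369,000 − $394,500.00 − $85,714.29] = $1,369,000 ÷ $888,785.71 = 1.5403.

1.54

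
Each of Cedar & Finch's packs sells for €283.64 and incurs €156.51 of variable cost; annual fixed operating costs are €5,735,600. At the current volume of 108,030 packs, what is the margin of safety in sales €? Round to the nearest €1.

€17,844,920

Each unit contributes €283.64 − €156.51 = €127.13. Break-even units = €5,735,600 ÷ €127.13 = 45,116.02; break-even revenue = 45,116.02 × €283.64 = €12,796,708.75.
Current sales = 108,030 × €283.64 = €30,641,629.20.
Margin of safety = €30,641,629.20 − €12,796,708.75 = €17,844,920.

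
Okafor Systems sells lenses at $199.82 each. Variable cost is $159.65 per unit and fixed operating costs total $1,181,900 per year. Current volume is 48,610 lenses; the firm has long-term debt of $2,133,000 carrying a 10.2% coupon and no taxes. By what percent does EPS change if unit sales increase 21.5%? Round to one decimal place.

At 48,610 units, contribution = 48,610 × $40.17 = $1,952,663.70.
Operating income = contribution − fixed costs = $1,952,663.70 − $1,181,900 = $770,763.70.
After interest of $217,566.00, pre-tax earnings = $553,197.70.
Degree of combined leverage = contribution ÷ (EBIT − I) = $1,952,663.70 ÷ $553,197.70 = 3.5298.
EPS therefore changes by 3.5298 × (+21.5%) = +75.9%.

+75.9%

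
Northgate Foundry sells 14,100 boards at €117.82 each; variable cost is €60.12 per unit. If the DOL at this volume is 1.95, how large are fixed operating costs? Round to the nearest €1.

At 14,100 units, contribution = 14,100 × €57.70 = €813,570.00.
DOL = contribution / EBIT, so EBIT = €813,570.00 / 1.95 = €417,215.38.
Fixed costs = CM − EBIT = €813,570.00 − €417,215.38 = €396,355.

€396,355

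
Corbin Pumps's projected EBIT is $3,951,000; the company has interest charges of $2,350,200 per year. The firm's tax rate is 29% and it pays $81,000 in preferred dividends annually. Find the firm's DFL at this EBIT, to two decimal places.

Interest = $2,350,200.00.
Preferred dividends grossed up pre-tax: $81,000 / (1 − 0.29) = $114,084.51.
DFL = EBIT ÷ [EBIT − I − D_p/(1−t)] = $3,951,000 ÷ [$3,951,000 − $2,350,200.00 − $114,084.51] = $3,951,000 ÷ $1,486,715.49 = 2.6575.

2.66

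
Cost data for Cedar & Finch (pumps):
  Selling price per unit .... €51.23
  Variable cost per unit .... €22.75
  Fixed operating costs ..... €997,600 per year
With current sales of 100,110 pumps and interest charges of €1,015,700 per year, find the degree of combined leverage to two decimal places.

3.40

At 100,110 units, contribution = 100,110 × €28.48 = €2,851,132.80.
EBIT = €2,851,132.80 − €997,600 = €1,853,532.80. Interest = €1,015,700.00.
DOL = €2,851,132.80 ÷ €1,853,532.80 = 1.5382; DFL = €1,853,532.80 ÷ €837,832.80 = 2.2123.
Combined leverage = 1.5382 × 2.2123 = 3.4030.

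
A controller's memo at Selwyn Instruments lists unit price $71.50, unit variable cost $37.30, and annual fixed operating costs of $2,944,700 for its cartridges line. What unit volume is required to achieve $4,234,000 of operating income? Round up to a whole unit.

Unit CM = price − variable cost = $71.50 − $37.30 = $34.20.
Units = (FC + target) / CM = ($2,944,700 + $4,234,000) / $34.20 = 209,903.51, so 209,904 cartridges.

209,904 cartridges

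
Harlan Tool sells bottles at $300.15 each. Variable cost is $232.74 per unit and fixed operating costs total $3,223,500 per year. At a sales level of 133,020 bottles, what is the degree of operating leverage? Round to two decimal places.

Total contribution margin = 133,020 × $67.41 = $8,966,878.20.
Subtracting fixed costs: EBIT = $8,966,878.20 − $3,223,500 = $5,743,378.20.
DOL = contribution ÷ EBIT = $8,966,878.20 ÷ $5,743,378.20 = 1.5613.

1.56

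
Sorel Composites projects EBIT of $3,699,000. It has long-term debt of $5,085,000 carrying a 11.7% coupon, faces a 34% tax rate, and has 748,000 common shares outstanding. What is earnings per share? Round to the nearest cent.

$2.74

Interest = $594,945.00, so EBT = $3,699,000 − $594,945.00 = $3,104,055.00.
Net income = $3,104,055.00 × (1 − 0.34) = $2,048,676.30.
Per share: $2,048,676.30 / 748,000 shares = $2.74.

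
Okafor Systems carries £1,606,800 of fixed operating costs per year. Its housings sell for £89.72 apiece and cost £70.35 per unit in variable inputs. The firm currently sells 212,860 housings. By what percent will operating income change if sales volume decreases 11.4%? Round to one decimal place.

Contribution at this volume is 212,860 × £19.37 = £4,123,098.20.
Subtracting fixed costs: EBIT = £4,123,098.20 − £1,606,800 = £2,516,298.20.
So DOL = total CM / EBIT = £4,123,098.20 / £2,516,298.20 = 1.6386.
So EBIT moves 1.6386 × (-11.4%) = -18.7%.

-18.7%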